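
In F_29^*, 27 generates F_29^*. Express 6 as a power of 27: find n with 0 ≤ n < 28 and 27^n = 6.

6

Successive powers of 27 modulo 29:
  27^0=1  27^1=27  27^2=4  27^3=21  27^4=16  27^5=26
  27^6=6
So 27^6 ≡ 6 (mod 29), giving n = 6.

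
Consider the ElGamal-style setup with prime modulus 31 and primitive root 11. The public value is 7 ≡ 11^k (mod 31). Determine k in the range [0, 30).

Successive powers of 11 modulo 31:
  11^0=1  11^1=11  11^2=28  11^3=29  11^4=9  11^5=6
  11^6=4  11^7=13  11^8=19  11^9=23  11^10=5  11^11=24
  11^12=16  11^13=21  11^14=14  11^15=30  11^16=20  11^17=3
  11^18=2  11^19=22  11^20=25  11^21=27  11^22=18  11^23=12
  11^24=8  11^25=26  11^26=7
So 11^26 ≡ 7 (mod 31), giving k = 26.

26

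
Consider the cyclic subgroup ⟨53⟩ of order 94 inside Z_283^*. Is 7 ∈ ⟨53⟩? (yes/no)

no

7 ∈ ⟨53⟩ iff 7^94 ≡ 1 (mod 283), since |⟨53⟩| = 94.
7^94 mod 283 = 44.
Since 44 ≠ 1, 7 does not lie in the subgroup.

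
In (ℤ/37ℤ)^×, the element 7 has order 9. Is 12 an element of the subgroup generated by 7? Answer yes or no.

yes

12 ∈ ⟨7⟩ iff 12^9 ≡ 1 (mod 37), since |⟨7⟩| = 9.
12^9 mod 37 = 1.
Since 1 = 1, 12 lies in the subgroup.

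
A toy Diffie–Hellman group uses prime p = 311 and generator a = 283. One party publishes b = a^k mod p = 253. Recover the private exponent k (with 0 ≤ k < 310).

Baby-step giant-step with m = ceil(sqrt(310)) = 18.
Baby table (283^j mod 311 for j=0..17):
  0:1  1:283  2:162  3:129  4:120  5:61  6:158  7:241
  8:94  9:167  10:300  11:308  12:84  13:136  14:235  15:262
  16:128  17:148
Giant step factor: 283^(-18) ≡ 117 (mod 311).
Scan 253·117^i mod 311 for i = 0, 1, …:
  i=0: 253   i=1: 56   i=2: 21   i=3: 280
  i=4: 105   i=5: 156   i=6: 214   i=7: 158
Match at i=7, j=6: k = 7·18 + 6 = 132.

132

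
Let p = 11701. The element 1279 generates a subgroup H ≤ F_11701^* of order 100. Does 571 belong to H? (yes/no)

yes

571 ∈ ⟨1279⟩ iff 571^100 ≡ 1 (mod 11701), since |⟨1279⟩| = 100.
571^100 mod 11701 = 1.
Since 1 = 1, 571 lies in the subgroup.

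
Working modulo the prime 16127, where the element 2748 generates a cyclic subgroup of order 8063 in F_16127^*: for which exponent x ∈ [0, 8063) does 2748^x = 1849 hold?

1670

Baby-step giant-step with m = ceil(sqrt(8063)) = 90.
Baby table (2748^j mod 16127 for j=0..89):
  0:1  1:2748  2:4068  3:2853  4:2322  5:10691  6:11601  7:12596
  8:5266  9:5049  10:5432  11:9661  12:3386  13:15576  14:1790  15:185
  16:8443  17:10738  18:11741  19:10268  20:10341  21:1294  22:7972  23:6590
  24:14826  25:5046  26:13315  27:13584  28:10954  29:8610  30:1971  31:13763
  32:2909  33:11067  34:12721  35:10099  36:13612  37:7263  38:9625  39:1220
  40:14271  41:11971  42:13355  43:10615  44:12404  45:9841  46:14216  47:5974
  48:15393  49:14970  50:13710  51:2408  52:5114  53:6655  54:16049  55:11434
  56:5236  57:3244  58:12408  59:4706  60:14361  61:1259  62:8554  63:9353
  64:11733  65:4411  66:10051  67:10724  68:5523  69:1697  70:2653  71:1040
  72:3441  73:5446  74:15879  75:11957  76:7137  77:2044  78:4716  79:9587
  80:9685  81:4830  82:319  83:5754  84:7532  85:6995  86:15003  87:7632
  88:7636  89:2501
Giant step factor: 2748^(-90) ≡ 1542 (mod 16127).
Scan 1849·1542^i mod 16127 for i = 0, 1, …:
  i=0: 1849   i=1: 12806   i=2: 7404   i=3: 15179
  i=4: 5741   i=5: 15026   i=6: 11720   i=7: 10000
  i=8: 2588   i=9: 7327     …   i=17: 7037
  i=18: 13710
Match at i=18, j=50: x = 18·90 + 50 = 1670.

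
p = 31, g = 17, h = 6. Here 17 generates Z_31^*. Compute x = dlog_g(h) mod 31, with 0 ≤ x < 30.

25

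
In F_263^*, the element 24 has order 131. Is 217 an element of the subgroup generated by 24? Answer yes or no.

no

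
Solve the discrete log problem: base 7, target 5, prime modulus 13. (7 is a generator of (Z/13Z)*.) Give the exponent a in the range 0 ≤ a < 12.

Successive powers of 7 modulo 13:
  7^0=1  7^1=7  7^2=10  7^3=5
So 7^3 ≡ 5 (mod 13), giving a = 3.

3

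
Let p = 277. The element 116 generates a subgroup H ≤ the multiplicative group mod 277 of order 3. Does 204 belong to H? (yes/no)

no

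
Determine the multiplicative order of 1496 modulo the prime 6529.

The order of 1496 must divide p − 1 = 6528 = 2^7 · 3 · 17.
Divisors: 1, 2, 3, 4, 6, 8, 12, 16, 17, 24, 32, 34, 48, 51, 64, 68, 96, 102, 128, 136, 192, 204, 272, 384, 408, 544, 816, 1088, 1632, 2176, 3264, 6528.
Check each in increasing order: 1496^1 ≡ 1496;  1496^2 ≡ 5098;  1496^3 ≡ 736;  1496^4 ≡ 4184;  1496^6 ≡ 6318;  1496^8 ≡ 1607;  1496^12 ≡ 5347;  1496^16 ≡ 3494;  1496^17 ≡ 3824;  1496^24 ≡ 6447;  1496^32 ≡ 5335;  1496^34 ≡ 4545;  1496^48 ≡ 195;  1496^51 ≡ 6411;  1496^64 ≡ 2314;  1496^68 ≡ 5798;  1496^96 ≡ 5380;  1496^102 ≡ 866;  1496^128 ≡ 816;  1496^136 ≡ 5512;  1496^192 ≡ 1343;  1496^204 ≡ 5650;  1496^272 ≡ 2707;  1496^384 ≡ 1645;  1496^408 ≡ 2219;  1496^544 ≡ 2311;  1496^816 ≡ 1095;  1496^1088 ≡ 6528;  1496^1632 ≡ 4218;  1496^2176 ≡ 1.
Smallest exponent giving 1 is 2176.

2176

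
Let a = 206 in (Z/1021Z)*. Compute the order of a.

255

The order of 206 must divide p − 1 = 1020 = 2^2 · 3 · 5 · 17.
Divisors: 1, 2, 3, 4, 5, 6, 10, 12, 15, 17, 20, 30, 34, 51, 60, 68, 85, 102, 170, 204, 255, 340, 510, 1020.
Check each in increasing order: 206^1 ≡ 206;  206^2 ≡ 575;  206^3 ≡ 14;  206^4 ≡ 842;  206^5 ≡ 903;  206^6 ≡ 196;  206^10 ≡ 651;  206^12 ≡ 639;  206^15 ≡ 778;  206^17 ≡ 152;  206^20 ≡ 86;  206^30 ≡ 852;  206^34 ≡ 642;  206^51 ≡ 589;  206^60 ≡ 994;  206^68 ≡ 701;  206^85 ≡ 368;  206^102 ≡ 802;  206^170 ≡ 652;  206^204 ≡ 995;  206^255 ≡ 1.
Smallest exponent giving 1 is 255.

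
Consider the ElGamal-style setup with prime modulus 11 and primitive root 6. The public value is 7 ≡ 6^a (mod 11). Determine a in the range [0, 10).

Successive powers of 6 modulo 11:
  6^0=1  6^1=6  6^2=3  6^3=7
So 6^3 ≡ 7 (mod 11), giving a = 3.

3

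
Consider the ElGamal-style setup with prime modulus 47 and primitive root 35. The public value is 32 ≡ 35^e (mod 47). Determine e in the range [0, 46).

Baby-step giant-step with m = ceil(sqrt(46)) = 7.
Baby table (35^j mod 47 for j=0..6):
  0:1  1:35  2:3  3:11  4:9  5:33  6:27
Giant step factor: 35^(-7) ≡ 19 (mod 47).
Scan 32·19^i mod 47 for i = 0, 1, …:
  i=0: 32   i=1: 44   i=2: 37   i=3: 45
  i=4: 9
Match at i=4, j=4: e = 4·7 + 4 = 32.

32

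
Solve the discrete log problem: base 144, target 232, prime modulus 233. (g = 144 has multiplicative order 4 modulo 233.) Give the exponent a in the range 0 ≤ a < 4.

2

Successive powers of 144 modulo 233:
  144^0=1  144^1=144  144^2=232
So 144^2 ≡ 232 (mod 233), giving a = 2.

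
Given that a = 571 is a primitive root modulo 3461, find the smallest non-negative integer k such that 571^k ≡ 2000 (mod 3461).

868

Baby-step giant-step with m = ceil(sqrt(3460)) = 59.
Baby table (571^j mod 3461 for j=0..58):
  0:1  1:571  2:707  3:2221  4:1465  5:2414  6:916  7:425
  8:405  9:2829  10:2533  11:3106  12:1494  13:1668  14:653  15:2536
  16:1358  17:154  18:1409  19:1587  20:2856  21:645  22:1429  23:2624
  24:3152  25:72  26:3041  27:2450  28:706  29:1650  30:758  31:193
  32:2912  33:1472  34:2950  35:2404  36:2128  37:277  38:2422  39:2023
  40:2620  41:868  42:705  43:1079  44:51  45:1433  46:1447  47:2519
  48:2034  49:1979  50:1723  51:909  52:3350  53:2378  54:1126  55:2661
  56:52  57:2004  58:2154
Giant step factor: 571^(-59) ≡ 2292 (mod 3461).
Scan 2000·2292^i mod 3461 for i = 0, 1, …:
  i=0: 2000   i=1: 1636   i=2: 1449   i=3: 2009
  i=4: 1498   i=5: 104   i=6: 3020   i=7: 3301
  i=8: 146   i=9: 2376     …   i=13: 1835
  i=14: 705
Match at i=14, j=42: k = 14·59 + 42 = 868.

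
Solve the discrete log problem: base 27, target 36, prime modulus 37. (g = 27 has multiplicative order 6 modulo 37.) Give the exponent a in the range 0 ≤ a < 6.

3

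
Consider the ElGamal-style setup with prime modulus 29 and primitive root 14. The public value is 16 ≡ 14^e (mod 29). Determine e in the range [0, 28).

Successive powers of 14 modulo 29:
  14^0=1  14^1=14  14^2=22  14^3=18  14^4=20  14^5=19
  14^6=5  14^7=12  14^8=23  14^9=3  14^10=13  14^11=8
  14^12=25  14^13=2  14^14=28  14^15=15  14^16=7  14^17=11
  14^18=9  14^19=10  14^20=24  14^21=17  14^22=6  14^23=26
  14^24=16
So 14^24 ≡ 16 (mod 29), giving e = 24.

24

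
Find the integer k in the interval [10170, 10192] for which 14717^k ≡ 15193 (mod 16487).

Compute 14717^10170 mod 16487 = 14802, then multiply by 14717 repeatedly:
  14717^10170=14802  14717^10171=14790  14717^10172=3056  14717^10173=15103  14717^10174=9604
  14717^10175=15504  14717^10176=8775  14717^10177=15491  14717^10178=15298  14717^10179=10681
  14717^10180=5219  14717^10181=11577  14717^10182=2051  14717^10183=13357  14717^10184=468
  14717^10185=12477  14717^10186=8290  14717^10187=130  14717^10188=718  14717^10189=15126
  14717^10190=1868  14717^10191=7527  14717^10192=15193
Found 15193 at exponent 10192.

10192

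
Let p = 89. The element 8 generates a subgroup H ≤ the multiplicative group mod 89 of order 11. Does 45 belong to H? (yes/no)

⟨8⟩ has order 11; its elements mod 89 are {1, 2, 4, 8, 16, 32, 39, 45, 64, 67, 78}.
45 is in this set.

yes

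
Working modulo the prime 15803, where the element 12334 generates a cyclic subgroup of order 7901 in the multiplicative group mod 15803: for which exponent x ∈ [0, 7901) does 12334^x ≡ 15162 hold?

Baby-step giant-step with m = ceil(sqrt(7901)) = 89.
Baby table (12334^j mod 15803 for j=0..88):
  0:1  1:12334  2:7878  3:10408  4:4503  5:8260  6:12702  7:11329
  8:1760  9:10321  10:6049  11:2403  12:7977  13:14643  14:10078  15:11457
  16:212  17:7313  18:10821  19:9879  20:6456  21:12790  22:6314  23:15495
  24:9651  25:7238  26:2345  27:3740  28:203  29:6928  30:3131  31:11025
  32:13338  33:1662  34:2617  35:8352  36:9614  37:9167  38:11116  39:13719
  40:7425  41:1565  42:7247  43:2730  44:11430  45:14860  46:46  47:14259
  48:14722  49:4678  50:1699  51:688  52:15384  53:15438  54:1945  55:676
  56:9603  57:15720  58:3473  59:9852  60:5301  61:5523  62:9752  63:4535
  64:7873  65:11950  66:12522  67:3629  68:5990  69:1635  70:1462  71:1085
  72:13052  73:14010  74:9338  75:2628  76:1799  77:1454  78:13034  79:13240
  80:9761  81:4920  82:15563  83:10804  84:5640  85:14757  86:9687  87:8778
  88:1499
Giant step factor: 12334^(-89) ≡ 3052 (mod 15803).
Scan 15162·3052^i mod 15803 for i = 0, 1, …:
  i=0: 15162   i=1: 3240   i=2: 11605   i=3: 3937
  i=4: 5444   i=5: 6135   i=6: 13268   i=7: 6650
  i=8: 4748   i=9: 15348     …   i=33: 14492
  i=34: 12790
Match at i=34, j=21: x = 34·89 + 21 = 3047.

3047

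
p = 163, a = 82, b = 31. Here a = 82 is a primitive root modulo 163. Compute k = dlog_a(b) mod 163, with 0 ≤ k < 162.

Baby-step giant-step with m = ceil(sqrt(162)) = 13.
Baby table (82^j mod 163 for j=0..12):
  0:1  1:82  2:41  3:102  4:51  5:107  6:135  7:149
  8:156  9:78  10:39  11:101  12:132
Giant step factor: 82^(-13) ≡ 42 (mod 163).
Scan 31·42^i mod 163 for i = 0, 1, …:
  i=0: 31   i=1: 161   i=2: 79   i=3: 58
  i=4: 154   i=5: 111   i=6: 98   i=7: 41
Match at i=7, j=2: k = 7·13 + 2 = 93.

93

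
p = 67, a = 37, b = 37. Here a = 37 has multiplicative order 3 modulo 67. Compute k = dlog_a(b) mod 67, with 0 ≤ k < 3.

Successive powers of 37 modulo 67:
  37^0=1  37^1=37
So 37^1 ≡ 37 (mod 67), giving k = 1.

1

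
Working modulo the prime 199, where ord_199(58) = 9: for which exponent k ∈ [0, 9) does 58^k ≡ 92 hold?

Successive powers of 58 modulo 199:
  58^0=1  58^1=58  58^2=180  58^3=92
So 58^3 ≡ 92 (mod 199), giving k = 3.

3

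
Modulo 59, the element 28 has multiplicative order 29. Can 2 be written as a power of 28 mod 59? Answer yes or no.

no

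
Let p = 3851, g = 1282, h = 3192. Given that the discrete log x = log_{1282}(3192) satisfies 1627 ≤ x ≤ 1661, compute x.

1658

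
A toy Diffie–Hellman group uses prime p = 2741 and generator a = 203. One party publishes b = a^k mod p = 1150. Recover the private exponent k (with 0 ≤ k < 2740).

Baby-step giant-step with m = ceil(sqrt(2740)) = 53.
Baby table (203^j mod 2741 for j=0..52):
  0:1  1:203  2:94  3:2636  4:613  5:1094  6:61  7:1419
  8:252  9:1818  10:1760  11:950  12:980  13:1588  14:1667  15:1258
  16:461  17:389  18:2219  19:933  20:270  21:2731  22:711  23:1801
  24:1050  25:2093  26:24  27:2131  28:2256  29:221  30:1007  31:1587
  32:1464  33:1164  34:566  35:2517  36:1125  37:872  38:1592  39:2479
  40:1634  41:41  42:100  43:1113  44:1177  45:464  46:998  47:2501
  48:618  49:2109  50:531  51:894  52:576
Giant step factor: 203^(-53) ≡ 985 (mod 2741).
Scan 1150·985^i mod 2741 for i = 0, 1, …:
  i=0: 1150   i=1: 717   i=2: 1808   i=3: 1971
  i=4: 807   i=5: 5   i=6: 2184   i=7: 2296
  i=8: 235   i=9: 1231     …   i=27: 2575
  i=28: 950
Match at i=28, j=11: k = 28·53 + 11 = 1495.

1495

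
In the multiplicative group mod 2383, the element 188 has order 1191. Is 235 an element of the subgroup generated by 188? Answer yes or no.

235 ∈ ⟨188⟩ iff 235^1191 ≡ 1 (mod 2383), since |⟨188⟩| = 1191.
235^1191 mod 2383 = 2382.
Since 2382 ≠ 1, 235 does not lie in the subgroup.

no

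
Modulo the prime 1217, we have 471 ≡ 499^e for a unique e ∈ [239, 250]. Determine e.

243

Compute 499^239 mod 1217 = 414, then multiply by 499 repeatedly:
  499^239=414  499^240=913  499^241=429  499^242=1096  499^243=471
Found 471 at exponent 243.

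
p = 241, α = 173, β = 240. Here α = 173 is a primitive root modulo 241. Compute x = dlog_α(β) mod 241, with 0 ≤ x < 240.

Baby-step giant-step with m = ceil(sqrt(240)) = 16.
Baby table (173^j mod 241 for j=0..15):
  0:1  1:173  2:45  3:73  4:97  5:152  6:27  7:92
  8:10  9:43  10:209  11:7  12:6  13:74  14:29  15:197
Giant step factor: 173^(-16) ≡ 94 (mod 241).
Scan 240·94^i mod 241 for i = 0, 1, …:
  i=0: 240   i=1: 147   i=2: 81   i=3: 143
  i=4: 187   i=5: 226   i=6: 36   i=7: 10
Match at i=7, j=8: x = 7·16 + 8 = 120.

120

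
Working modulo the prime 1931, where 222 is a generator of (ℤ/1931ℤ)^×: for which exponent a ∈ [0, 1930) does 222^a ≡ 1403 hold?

1909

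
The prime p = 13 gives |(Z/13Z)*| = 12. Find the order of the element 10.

6

The order of 10 must divide p − 1 = 12 = 2^2 · 3.
Divisors: 1, 2, 3, 4, 6, 12.
Check each in increasing order: 10^1 ≡ 10;  10^2 ≡ 9;  10^3 ≡ 12;  10^4 ≡ 3;  10^6 ≡ 1.
Smallest exponent giving 1 is 6.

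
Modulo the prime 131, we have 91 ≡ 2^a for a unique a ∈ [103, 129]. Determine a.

114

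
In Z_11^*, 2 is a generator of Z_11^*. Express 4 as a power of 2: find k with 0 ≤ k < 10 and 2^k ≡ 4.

Successive powers of 2 modulo 11:
  2^0=1  2^1=2  2^2=4
So 2^2 ≡ 4 (mod 11), giving k = 2.

2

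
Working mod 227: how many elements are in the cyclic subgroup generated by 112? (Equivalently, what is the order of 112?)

113

The order of 112 must divide p − 1 = 226 = 2 · 113.
Divisors: 1, 2, 113, 226.
Check each in increasing order: 112^1 ≡ 112;  112^2 ≡ 59;  112^113 ≡ 1.
Smallest exponent giving 1 is 113.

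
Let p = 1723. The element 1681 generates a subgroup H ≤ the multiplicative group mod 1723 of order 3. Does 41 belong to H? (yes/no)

⟨1681⟩ has order 3; its elements mod 1723 are {1, 41, 1681}.
41 is in this set.

yes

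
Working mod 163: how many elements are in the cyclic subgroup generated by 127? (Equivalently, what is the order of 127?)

54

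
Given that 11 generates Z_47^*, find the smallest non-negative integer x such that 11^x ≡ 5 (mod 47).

33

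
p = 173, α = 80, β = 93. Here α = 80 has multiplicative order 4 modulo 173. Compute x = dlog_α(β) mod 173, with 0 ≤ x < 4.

3

Successive powers of 80 modulo 173:
  80^0=1  80^1=80  80^2=172  80^3=93
So 80^3 ≡ 93 (mod 173), giving x = 3.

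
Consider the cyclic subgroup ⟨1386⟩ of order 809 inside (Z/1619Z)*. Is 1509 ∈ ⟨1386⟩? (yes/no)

yes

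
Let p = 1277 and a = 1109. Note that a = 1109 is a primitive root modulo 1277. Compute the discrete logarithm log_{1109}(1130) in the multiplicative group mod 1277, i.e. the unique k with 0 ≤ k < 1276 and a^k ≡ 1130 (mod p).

1031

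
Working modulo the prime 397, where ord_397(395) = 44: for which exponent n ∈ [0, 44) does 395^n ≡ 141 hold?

Successive powers of 395 modulo 397:
  395^0=1  395^1=395  395^2=4  395^3=389  395^4=16  395^5=365
  395^6=64  395^7=269  395^8=256  395^9=282  395^10=230  395^11=334
  395^12=126  395^13=145  395^14=107  395^15=183  395^16=31  395^17=335
  395^18=124  395^19=149  395^20=99  395^21=199  395^22=396  395^23=2
  395^24=393  395^25=8  395^26=381  395^27=32  395^28=333  395^29=128
  395^30=141
So 395^30 ≡ 141 (mod 397), giving n = 30.

30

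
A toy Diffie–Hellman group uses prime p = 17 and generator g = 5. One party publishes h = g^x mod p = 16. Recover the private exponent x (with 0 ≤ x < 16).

Successive powers of 5 modulo 17:
  5^0=1  5^1=5  5^2=8  5^3=6  5^4=13  5^5=14
  5^6=2  5^7=10  5^8=16
So 5^8 ≡ 16 (mod 17), giving x = 8.

8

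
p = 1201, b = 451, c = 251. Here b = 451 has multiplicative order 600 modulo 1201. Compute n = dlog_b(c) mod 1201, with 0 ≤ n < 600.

Baby-step giant-step with m = ceil(sqrt(600)) = 25.
Baby table (451^j mod 1201 for j=0..24):
  0:1  1:451  2:432  3:270  4:469  5:143  6:840  7:525
  8:178  9:1012  10:32  11:20  12:613  13:233  14:596  15:973
  16:458  17:1187  18:892  19:1158  20:1024  21:640  22:400  23:250
  24:1057
Giant step factor: 451^(-25) ≡ 814 (mod 1201).
Scan 251·814^i mod 1201 for i = 0, 1, …:
  i=0: 251   i=1: 144   i=2: 719   i=3: 379
  i=4: 1050   i=5: 789   i=6: 912   i=7: 150
  i=8: 799   i=9: 645   i=10: 193   i=11: 972
  i=12: 950   i=13: 1057
Match at i=13, j=24: n = 13·25 + 24 = 349.

349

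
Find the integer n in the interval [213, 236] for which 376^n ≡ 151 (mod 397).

228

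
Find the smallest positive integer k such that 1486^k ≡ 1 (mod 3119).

The order of 1486 must divide p − 1 = 3118 = 2 · 1559.
Divisors: 1, 2, 1559, 3118.
Check each in increasing order: 1486^1 ≡ 1486;  1486^2 ≡ 3063;  1486^1559 ≡ 3118;  1486^3118 ≡ 1.
Smallest exponent giving 1 is 3118.

3118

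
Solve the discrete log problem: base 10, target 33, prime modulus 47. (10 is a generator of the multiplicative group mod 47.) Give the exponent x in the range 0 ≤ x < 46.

45

Baby-step giant-step with m = ceil(sqrt(46)) = 7.
Baby table (10^j mod 47 for j=0..6):
  0:1  1:10  2:6  3:13  4:36  5:31  6:28
Giant step factor: 10^(-7) ≡ 23 (mod 47).
Scan 33·23^i mod 47 for i = 0, 1, …:
  i=0: 33   i=1: 7   i=2: 20   i=3: 37
  i=4: 5   i=5: 21   i=6: 13
Match at i=6, j=3: x = 6·7 + 3 = 45.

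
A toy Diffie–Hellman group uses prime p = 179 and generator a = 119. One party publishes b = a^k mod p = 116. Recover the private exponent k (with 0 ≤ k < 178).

78

Baby-step giant-step with m = ceil(sqrt(178)) = 14.
Baby table (119^j mod 179 for j=0..13):
  0:1  1:119  2:20  3:53  4:42  5:165  6:124  7:78
  8:153  9:128  10:17  11:54  12:161  13:6
Giant step factor: 119^(-14) ≡ 89 (mod 179).
Scan 116·89^i mod 179 for i = 0, 1, …:
  i=0: 116   i=1: 121   i=2: 29   i=3: 75
  i=4: 52   i=5: 153
Match at i=5, j=8: k = 5·14 + 8 = 78.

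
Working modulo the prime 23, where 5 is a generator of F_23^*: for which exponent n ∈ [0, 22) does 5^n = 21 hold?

Successive powers of 5 modulo 23:
  5^0=1  5^1=5  5^2=2  5^3=10  5^4=4  5^5=20
  5^6=8  5^7=17  5^8=16  5^9=11  5^10=9  5^11=22
  5^12=18  5^13=21
So 5^13 ≡ 21 (mod 23), giving n = 13.

13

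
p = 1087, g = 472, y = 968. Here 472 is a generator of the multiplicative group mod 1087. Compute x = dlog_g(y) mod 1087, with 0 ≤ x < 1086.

1008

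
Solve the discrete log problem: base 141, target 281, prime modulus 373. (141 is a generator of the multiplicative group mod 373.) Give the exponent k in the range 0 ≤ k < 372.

79

Baby-step giant-step with m = ceil(sqrt(372)) = 20.
Baby table (141^j mod 373 for j=0..19):
  0:1  1:141  2:112  3:126  4:235  5:311  6:210  7:143
  8:21  9:350  10:114  11:35  12:86  13:190  14:307  15:19
  16:68  17:263  18:156  19:362
Giant step factor: 141^(-20) ≡ 177 (mod 373).
Scan 281·177^i mod 373 for i = 0, 1, …:
  i=0: 281   i=1: 128   i=2: 276   i=3: 362
Match at i=3, j=19: k = 3·20 + 19 = 79.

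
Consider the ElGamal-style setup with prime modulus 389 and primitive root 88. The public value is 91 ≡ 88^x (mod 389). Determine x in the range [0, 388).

124

Baby-step giant-step with m = ceil(sqrt(388)) = 20.
Baby table (88^j mod 389 for j=0..19):
  0:1  1:88  2:353  3:333  4:129  5:71  6:24  7:167
  8:303  9:212  10:373  11:148  12:187  13:118  14:270  15:31
  16:5  17:51  18:209  19:109
Giant step factor: 88^(-20) ≡ 272 (mod 389).
Scan 91·272^i mod 389 for i = 0, 1, …:
  i=0: 91   i=1: 245   i=2: 121   i=3: 236
  i=4: 7   i=5: 348   i=6: 129
Match at i=6, j=4: x = 6·20 + 4 = 124.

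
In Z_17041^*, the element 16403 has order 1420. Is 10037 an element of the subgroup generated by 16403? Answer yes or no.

10037 ∈ ⟨16403⟩ iff 10037^1420 ≡ 1 (mod 17041), since |⟨16403⟩| = 1420.
10037^1420 mod 17041 = 9379.
Since 9379 ≠ 1, 10037 does not lie in the subgroup.

no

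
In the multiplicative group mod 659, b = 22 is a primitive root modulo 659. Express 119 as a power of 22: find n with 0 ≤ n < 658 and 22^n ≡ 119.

599

Baby-step giant-step with m = ceil(sqrt(658)) = 26.
Baby table (22^j mod 659 for j=0..25):
  0:1  1:22  2:484  3:104  4:311  5:252  6:272  7:53
  8:507  9:610  10:240  11:8  12:176  13:577  14:173  15:511
  16:39  17:199  18:424  19:102  20:267  21:602  22:64  23:90
  24:3  25:66
Giant step factor: 22^(-26) ≡ 300 (mod 659).
Scan 119·300^i mod 659 for i = 0, 1, …:
  i=0: 119   i=1: 114   i=2: 591   i=3: 29
  i=4: 133   i=5: 360   i=6: 583   i=7: 265
  i=8: 420   i=9: 131     …   i=22: 312
  i=23: 22
Match at i=23, j=1: n = 23·26 + 1 = 599.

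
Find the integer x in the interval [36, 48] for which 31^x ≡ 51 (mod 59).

48

Compute 31^36 mod 59 = 35, then multiply by 31 repeatedly:
  31^36=35  31^37=23  31^38=5  31^39=37  31^40=26
  31^41=39  31^42=29  31^43=14  31^44=21  31^45=2
  31^46=3  31^47=34  31^48=51
Found 51 at exponent 48.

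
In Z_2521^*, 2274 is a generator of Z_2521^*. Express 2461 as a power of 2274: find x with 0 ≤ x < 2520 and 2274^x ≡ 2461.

2142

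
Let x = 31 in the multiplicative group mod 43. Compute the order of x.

21

The order of 31 must divide p − 1 = 42 = 2 · 3 · 7.
Divisors: 1, 2, 3, 6, 7, 14, 21, 42.
Check each in increasing order: 31^1 ≡ 31;  31^2 ≡ 15;  31^3 ≡ 35;  31^6 ≡ 21;  31^7 ≡ 6;  31^14 ≡ 36;  31^21 ≡ 1.
Smallest exponent giving 1 is 21.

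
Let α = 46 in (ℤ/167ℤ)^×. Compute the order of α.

166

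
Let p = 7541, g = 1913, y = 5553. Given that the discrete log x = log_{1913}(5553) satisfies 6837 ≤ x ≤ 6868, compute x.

6846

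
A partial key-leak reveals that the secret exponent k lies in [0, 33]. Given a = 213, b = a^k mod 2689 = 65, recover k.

Compute 213^0 mod 2689 = 1, then multiply by 213 repeatedly:
  213^0=1  213^1=213  213^2=2345  213^3=2020  213^4=20
  213^5=1571  213^6=1187  213^7=65
Found 65 at exponent 7.

7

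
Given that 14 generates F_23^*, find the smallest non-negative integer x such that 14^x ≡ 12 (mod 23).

Successive powers of 14 modulo 23:
  14^0=1  14^1=14  14^2=12
So 14^2 ≡ 12 (mod 23), giving x = 2.

2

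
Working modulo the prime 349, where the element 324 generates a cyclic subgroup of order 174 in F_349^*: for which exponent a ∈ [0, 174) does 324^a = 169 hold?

Baby-step giant-step with m = ceil(sqrt(174)) = 14.
Baby table (324^j mod 349 for j=0..13):
  0:1  1:324  2:276  3:80  4:94  5:93  6:118  7:191
  8:111  9:17  10:273  11:155  12:313  13:202
Giant step factor: 324^(-14) ≡ 266 (mod 349).
Scan 169·266^i mod 349 for i = 0, 1, …:
  i=0: 169   i=1: 282   i=2: 326   i=3: 164
  i=4: 348   i=5: 83   i=6: 91   i=7: 125
  i=8: 95   i=9: 142   i=10: 80
Match at i=10, j=3: a = 10·14 + 3 = 143.

143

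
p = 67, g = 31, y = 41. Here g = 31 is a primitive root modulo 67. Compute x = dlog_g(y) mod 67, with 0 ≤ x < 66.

Baby-step giant-step with m = ceil(sqrt(66)) = 9.
Baby table (31^j mod 67 for j=0..8):
  0:1  1:31  2:23  3:43  4:60  5:51  6:40  7:34
  8:49
Giant step factor: 31^(-9) ≡ 3 (mod 67).
Scan 41·3^i mod 67 for i = 0, 1, …:
  i=0: 41   i=1: 56   i=2: 34
Match at i=2, j=7: x = 2·9 + 7 = 25.

25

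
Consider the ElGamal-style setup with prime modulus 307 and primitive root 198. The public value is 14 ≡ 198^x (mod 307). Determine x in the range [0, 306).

269

Baby-step giant-step with m = ceil(sqrt(306)) = 18.
Baby table (198^j mod 307 for j=0..17):
  0:1  1:198  2:215  3:204  4:175  5:266  6:171  7:88
  8:232  9:193  10:146  11:50  12:76  13:5  14:69  15:154
  16:99  17:261
Giant step factor: 198^(-18) ≡ 304 (mod 307).
Scan 14·304^i mod 307 for i = 0, 1, …:
  i=0: 14   i=1: 265   i=2: 126   i=3: 236
  i=4: 213   i=5: 282   i=6: 75   i=7: 82
  i=8: 61   i=9: 124     …   i=13: 220
  i=14: 261
Match at i=14, j=17: x = 14·18 + 17 = 269.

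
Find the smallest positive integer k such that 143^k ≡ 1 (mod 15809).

15808

The order of 143 must divide p − 1 = 15808 = 2^6 · 13 · 19.
Divisors: 1, 2, 4, 8, 13, 16, 19, 26, 32, 38, 52, 64, 76, 104, 152, 208, 247, 304, 416, 494, 608, 832, 988, 1216, 1976, 3952, 7904, 15808.
Check each in increasing order: 143^1 ≡ 143;  143^2 ≡ 4640;  143^4 ≡ 13551;  143^8 ≡ 8066;  143^13 ≡ 6510;  143^16 ≡ 6321;  143^19 ≡ 13838;  143^26 ≡ 11980;  143^32 ≡ 5698;  143^38 ≡ 11636;  143^52 ≡ 6298;  143^64 ≡ 11327;  143^76 ≡ 8220;  143^104 ≡ 23;  143^152 ≡ 734;  143^208 ≡ 529;  143^247 ≡ 14990;  143^304 ≡ 1250;  143^416 ≡ 11088;  143^494 ≡ 6783;  143^608 ≡ 13218;  143^832 ≡ 12960;  143^988 ≡ 4899;  143^1216 ≡ 10265;  143^1976 ≡ 2139;  143^3952 ≡ 6520;  143^7904 ≡ 15808;  143^15808 ≡ 1.
Smallest exponent giving 1 is 15808.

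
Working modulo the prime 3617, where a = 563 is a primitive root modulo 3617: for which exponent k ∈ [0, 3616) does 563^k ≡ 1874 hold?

1064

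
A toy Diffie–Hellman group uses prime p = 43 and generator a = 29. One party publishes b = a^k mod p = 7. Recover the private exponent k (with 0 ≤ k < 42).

7

Successive powers of 29 modulo 43:
  29^0=1  29^1=29  29^2=24  29^3=8  29^4=17  29^5=20
  29^6=21  29^7=7
So 29^7 ≡ 7 (mod 43), giving k = 7.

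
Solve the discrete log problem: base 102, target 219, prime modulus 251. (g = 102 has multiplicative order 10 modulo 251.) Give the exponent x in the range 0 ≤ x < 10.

Successive powers of 102 modulo 251:
  102^0=1  102^1=102  102^2=113  102^3=231  102^4=219
So 102^4 ≡ 219 (mod 251), giving x = 4.

4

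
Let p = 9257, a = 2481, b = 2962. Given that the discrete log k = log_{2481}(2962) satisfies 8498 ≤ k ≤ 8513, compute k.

Compute 2481^8498 mod 9257 = 7762, then multiply by 2481 repeatedly:
  2481^8498=7762  2481^8499=2962
Found 2962 at exponent 8499.

8499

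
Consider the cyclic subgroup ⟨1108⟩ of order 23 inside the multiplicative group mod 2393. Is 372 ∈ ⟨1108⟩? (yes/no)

⟨1108⟩ has order 23; its elements mod 2393 are {1, 55, 372, 390, 431, 580, 590, 632, 791, 1108, 1115, 1138, 1258, 1316, 1341, 1380, 1500, 1717, 1965, 1983, 2168, 2186, 2306}.
372 is in this set.

yes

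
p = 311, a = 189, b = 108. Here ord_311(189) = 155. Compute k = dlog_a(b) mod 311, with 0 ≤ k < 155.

148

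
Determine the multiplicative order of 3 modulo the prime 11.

5

The order of 3 must divide p − 1 = 10 = 2 · 5.
Divisors: 1, 2, 5, 10.
Check each in increasing order: 3^1 ≡ 3;  3^2 ≡ 9;  3^5 ≡ 1.
Smallest exponent giving 1 is 5.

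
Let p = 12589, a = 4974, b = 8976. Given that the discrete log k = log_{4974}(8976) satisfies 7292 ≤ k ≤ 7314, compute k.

7304

Compute 4974^7292 mod 12589 = 9094, then multiply by 4974 repeatedly:
  4974^7292=9094  4974^7293=1279  4974^7294=4301  4974^7295=4463  4974^7296=4555
  4974^7297=8959  4974^7298=9595  4974^7299=631  4974^7300=3933  4974^7301=12025
  4974^7302=2011  4974^7303=7048  4974^7304=8976
Found 8976 at exponent 7304.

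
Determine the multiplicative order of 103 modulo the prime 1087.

543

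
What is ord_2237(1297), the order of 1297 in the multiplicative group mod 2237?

2236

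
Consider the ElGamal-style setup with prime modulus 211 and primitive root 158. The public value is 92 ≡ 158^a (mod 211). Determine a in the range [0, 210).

41

Baby-step giant-step with m = ceil(sqrt(210)) = 15.
Baby table (158^j mod 211 for j=0..14):
  0:1  1:158  2:66  3:89  4:136  5:177  6:114  7:77
  8:139  9:18  10:101  11:133  12:125  13:127  14:21
Giant step factor: 158^(-15) ≡ 40 (mod 211).
Scan 92·40^i mod 211 for i = 0, 1, …:
  i=0: 92   i=1: 93   i=2: 133
Match at i=2, j=11: a = 2·15 + 11 = 41.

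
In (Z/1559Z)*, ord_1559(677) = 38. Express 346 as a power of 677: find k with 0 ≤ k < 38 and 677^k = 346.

9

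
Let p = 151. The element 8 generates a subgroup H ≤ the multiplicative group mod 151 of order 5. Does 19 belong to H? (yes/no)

yes

⟨8⟩ has order 5; its elements mod 151 are {1, 8, 19, 59, 64}.
19 is in this set.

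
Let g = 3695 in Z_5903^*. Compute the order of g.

5902

The order of 3695 must divide p − 1 = 5902 = 2 · 13 · 227.
Divisors: 1, 2, 13, 26, 227, 454, 2951, 5902.
Check each in increasing order: 3695^1 ≡ 3695;  3695^2 ≡ 5289;  3695^13 ≡ 1578;  3695^26 ≡ 4921;  3695^227 ≡ 4191;  3695^454 ≡ 3056;  3695^2951 ≡ 5902;  3695^5902 ≡ 1.
Smallest exponent giving 1 is 5902.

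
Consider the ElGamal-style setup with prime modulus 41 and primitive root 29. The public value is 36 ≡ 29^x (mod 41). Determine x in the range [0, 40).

6

Successive powers of 29 modulo 41:
  29^0=1  29^1=29  29^2=21  29^3=35  29^4=31  29^5=38
  29^6=36
So 29^6 ≡ 36 (mod 41), giving x = 6.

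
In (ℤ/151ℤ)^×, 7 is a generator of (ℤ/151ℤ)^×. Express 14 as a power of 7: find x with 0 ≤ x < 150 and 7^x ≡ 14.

Baby-step giant-step with m = ceil(sqrt(150)) = 13.
Baby table (7^j mod 151 for j=0..12):
  0:1  1:7  2:49  3:41  4:136  5:46  6:20  7:140
  8:74  9:65  10:2  11:14  12:98
Giant step factor: 7^(-13) ≡ 35 (mod 151).
Scan 14·35^i mod 151 for i = 0, 1, …:
  i=0: 14
Match at i=0, j=11: x = 0·13 + 11 = 11.

11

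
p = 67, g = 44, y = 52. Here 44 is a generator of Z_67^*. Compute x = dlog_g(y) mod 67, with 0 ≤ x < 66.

Baby-step giant-step with m = ceil(sqrt(66)) = 9.
Baby table (44^j mod 67 for j=0..8):
  0:1  1:44  2:60  3:27  4:49  5:12  6:59  7:50
  8:56
Giant step factor: 44^(-9) ≡ 58 (mod 67).
Scan 52·58^i mod 67 for i = 0, 1, …:
  i=0: 52   i=1: 1
Match at i=1, j=0: x = 1·9 + 0 = 9.

9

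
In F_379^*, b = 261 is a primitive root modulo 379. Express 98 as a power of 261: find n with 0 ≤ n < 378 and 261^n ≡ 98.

Baby-step giant-step with m = ceil(sqrt(378)) = 20.
Baby table (261^j mod 379 for j=0..19):
  0:1  1:261  2:280  3:312  4:326  5:190  6:320  7:140
  8:156  9:163  10:95  11:160  12:70  13:78  14:271  15:237
  16:80  17:35  18:39  19:325
Giant step factor: 261^(-20) ≡ 16 (mod 379).
Scan 98·16^i mod 379 for i = 0, 1, …:
  i=0: 98   i=1: 52   i=2: 74   i=3: 47
  i=4: 373   i=5: 283   i=6: 359   i=7: 59
  i=8: 186   i=9: 323     …   i=15: 228
  i=16: 237
Match at i=16, j=15: n = 16·20 + 15 = 335.

335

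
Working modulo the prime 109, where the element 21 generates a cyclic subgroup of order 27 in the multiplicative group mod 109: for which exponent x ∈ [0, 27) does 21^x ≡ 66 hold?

15

Successive powers of 21 modulo 109:
  21^0=1  21^1=21  21^2=5  21^3=105  21^4=25  21^5=89
  21^6=16  21^7=9  21^8=80  21^9=45  21^10=73  21^11=7
  21^12=38  21^13=35  21^14=81  21^15=66
So 21^15 ≡ 66 (mod 109), giving x = 15.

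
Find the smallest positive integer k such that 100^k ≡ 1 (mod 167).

The order of 100 must divide p − 1 = 166 = 2 · 83.
Divisors: 1, 2, 83, 166.
Check each in increasing order: 100^1 ≡ 100;  100^2 ≡ 147;  100^83 ≡ 1.
Smallest exponent giving 1 is 83.

83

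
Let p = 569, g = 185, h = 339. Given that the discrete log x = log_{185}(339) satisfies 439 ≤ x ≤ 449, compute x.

Compute 185^439 mod 569 = 342, then multiply by 185 repeatedly:
  185^439=342  185^440=111  185^441=51  185^442=331  185^443=352
  185^444=254  185^445=332  185^446=537  185^447=339
Found 339 at exponent 447.

447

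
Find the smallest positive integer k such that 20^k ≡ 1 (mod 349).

87

The order of 20 must divide p − 1 = 348 = 2^2 · 3 · 29.
Divisors: 1, 2, 3, 4, 6, 12, 29, 58, 87, 116, 174, 348.
Check each in increasing order: 20^1 ≡ 20;  20^2 ≡ 51;  20^3 ≡ 322;  20^4 ≡ 158;  20^6 ≡ 31;  20^12 ≡ 263;  20^29 ≡ 226;  20^58 ≡ 122;  20^87 ≡ 1.
Smallest exponent giving 1 is 87.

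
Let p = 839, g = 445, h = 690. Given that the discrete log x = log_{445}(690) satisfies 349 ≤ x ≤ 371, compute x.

360

Compute 445^349 mod 839 = 662, then multiply by 445 repeatedly:
  445^349=662  445^350=101  445^351=478  445^352=443  445^353=809
  445^354=74  445^355=209  445^356=715  445^357=194  445^358=752
  445^359=718  445^360=690
Found 690 at exponent 360.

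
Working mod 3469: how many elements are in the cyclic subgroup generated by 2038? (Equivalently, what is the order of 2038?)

867

The order of 2038 must divide p − 1 = 3468 = 2^2 · 3 · 17^2.
Divisors: 1, 2, 3, 4, 6, 12, 17, 34, 51, 68, 102, 204, 289, 578, 867, 1156, 1734, 3468.
Check each in increasing order: 2038^1 ≡ 2038;  2038^2 ≡ 1051;  2038^3 ≡ 1565;  2038^4 ≡ 1459;  2038^6 ≡ 111;  2038^12 ≡ 1914;  2038^17 ≡ 2906;  2038^34 ≡ 1290;  2038^51 ≡ 2220;  2038^68 ≡ 2449;  2038^102 ≡ 2420;  2038^204 ≡ 728;  2038^289 ≡ 1683;  2038^578 ≡ 1785;  2038^867 ≡ 1.
Smallest exponent giving 1 is 867.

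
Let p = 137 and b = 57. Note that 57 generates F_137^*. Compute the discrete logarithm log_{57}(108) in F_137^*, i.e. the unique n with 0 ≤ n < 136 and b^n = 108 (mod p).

Baby-step giant-step with m = ceil(sqrt(136)) = 12.
Baby table (57^j mod 137 for j=0..11):
  0:1  1:57  2:98  3:106  4:14  5:113  6:2  7:114
  8:59  9:75  10:28  11:89
Giant step factor: 57^(-12) ≡ 103 (mod 137).
Scan 108·103^i mod 137 for i = 0, 1, …:
  i=0: 108   i=1: 27   i=2: 41   i=3: 113
Match at i=3, j=5: n = 3·12 + 5 = 41.

41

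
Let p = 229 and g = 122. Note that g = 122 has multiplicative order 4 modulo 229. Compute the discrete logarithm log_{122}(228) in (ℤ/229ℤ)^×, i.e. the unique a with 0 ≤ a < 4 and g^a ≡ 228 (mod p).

Successive powers of 122 modulo 229:
  122^0=1  122^1=122  122^2=228
So 122^2 ≡ 228 (mod 229), giving a = 2.

2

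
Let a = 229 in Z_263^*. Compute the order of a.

262

The order of 229 must divide p − 1 = 262 = 2 · 131.
Divisors: 1, 2, 131, 262.
Check each in increasing order: 229^1 ≡ 229;  229^2 ≡ 104;  229^131 ≡ 262;  229^262 ≡ 1.
Smallest exponent giving 1 is 262.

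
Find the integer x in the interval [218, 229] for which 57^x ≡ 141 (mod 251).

219

Compute 57^218 mod 251 = 161, then multiply by 57 repeatedly:
  57^218=161  57^219=141
Found 141 at exponent 219.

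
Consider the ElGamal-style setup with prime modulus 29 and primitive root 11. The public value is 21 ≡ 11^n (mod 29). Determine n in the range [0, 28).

Successive powers of 11 modulo 29:
  11^0=1  11^1=11  11^2=5  11^3=26  11^4=25  11^5=14
  11^6=9  11^7=12  11^8=16  11^9=2  11^10=22  11^11=10
  11^12=23  11^13=21
So 11^13 ≡ 21 (mod 29), giving n = 13.

13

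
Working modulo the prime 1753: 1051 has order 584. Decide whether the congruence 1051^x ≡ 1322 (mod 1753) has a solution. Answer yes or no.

no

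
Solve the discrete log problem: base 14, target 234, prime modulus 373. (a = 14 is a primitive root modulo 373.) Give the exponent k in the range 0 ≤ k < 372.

201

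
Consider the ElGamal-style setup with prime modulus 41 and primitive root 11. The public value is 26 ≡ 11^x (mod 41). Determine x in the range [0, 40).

19

Successive powers of 11 modulo 41:
  11^0=1  11^1=11  11^2=39  11^3=19  11^4=4  11^5=3
  11^6=33  11^7=35  11^8=16  11^9=12  11^10=9  11^11=17
  11^12=23  11^13=7  11^14=36  11^15=27  11^16=10  11^17=28
  11^18=21  11^19=26
So 11^19 ≡ 26 (mod 41), giving x = 19.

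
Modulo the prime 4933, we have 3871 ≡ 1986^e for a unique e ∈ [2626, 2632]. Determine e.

Compute 1986^2626 mod 4933 = 3244, then multiply by 1986 repeatedly:
  1986^2626=3244  1986^2627=86  1986^2628=3074  1986^2629=2843  1986^2630=2846
  1986^2631=3871
Found 3871 at exponent 2631.

2631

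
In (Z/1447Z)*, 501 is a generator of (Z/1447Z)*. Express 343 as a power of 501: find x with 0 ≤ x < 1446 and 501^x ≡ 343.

1146

Baby-step giant-step with m = ceil(sqrt(1446)) = 39.
Baby table (501^j mod 1447 for j=0..38):
  0:1  1:501  2:670  3:1413  4:330  5:372  6:1156  7:356
  8:375  9:1212  10:919  11:273  12:755  13:588  14:847  15:376
  16:266  17:142  18:239  19:1085  20:960  21:556  22:732  23:641
  24:1354  25:1158  26:1358  27:268  28:1144  29:132  30:1017  31:173
  32:1300  33:150  34:1353  35:657  36:688  37:302  38:814
Giant step factor: 501^(-39) ≡ 621 (mod 1447).
Scan 343·621^i mod 1447 for i = 0, 1, …:
  i=0: 343   i=1: 294   i=2: 252   i=3: 216
  i=4: 1012   i=5: 454   i=6: 1216   i=7: 1249
  i=8: 37   i=9: 1272     …   i=28: 921
  i=29: 376
Match at i=29, j=15: x = 29·39 + 15 = 1146.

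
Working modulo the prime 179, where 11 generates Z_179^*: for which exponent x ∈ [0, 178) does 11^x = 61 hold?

76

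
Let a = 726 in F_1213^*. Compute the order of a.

404

The order of 726 must divide p − 1 = 1212 = 2^2 · 3 · 101.
Divisors: 1, 2, 3, 4, 6, 12, 101, 202, 303, 404, 606, 1212.
Check each in increasing order: 726^1 ≡ 726;  726^2 ≡ 634;  726^3 ≡ 557;  726^4 ≡ 453;  726^6 ≡ 934;  726^12 ≡ 209;  726^101 ≡ 718;  726^202 ≡ 1212;  726^303 ≡ 495;  726^404 ≡ 1.
Smallest exponent giving 1 is 404.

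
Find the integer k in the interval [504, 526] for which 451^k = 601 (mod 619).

Compute 451^504 mod 619 = 317, then multiply by 451 repeatedly:
  451^504=317  451^505=597  451^506=601
Found 601 at exponent 506.

506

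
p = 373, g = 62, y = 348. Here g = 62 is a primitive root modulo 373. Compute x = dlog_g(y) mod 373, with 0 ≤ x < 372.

Baby-step giant-step with m = ceil(sqrt(372)) = 20.
Baby table (62^j mod 373 for j=0..19):
  0:1  1:62  2:114  3:354  4:314  5:72  6:361  7:2
  8:124  9:228  10:335  11:255  12:144  13:349  14:4  15:248
  16:83  17:297  18:137  19:288
Giant step factor: 62^(-20) ≡ 101 (mod 373).
Scan 348·101^i mod 373 for i = 0, 1, …:
  i=0: 348   i=1: 86   i=2: 107   i=3: 363
  i=4: 109   i=5: 192   i=6: 369   i=7: 342
  i=8: 226   i=9: 73     …   i=15: 325
  i=16: 1
Match at i=16, j=0: x = 16·20 + 0 = 320.

320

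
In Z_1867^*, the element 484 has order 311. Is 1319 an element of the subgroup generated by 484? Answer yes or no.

1319 ∈ ⟨484⟩ iff 1319^311 ≡ 1 (mod 1867), since |⟨484⟩| = 311.
1319^311 mod 1867 = 1.
Since 1 = 1, 1319 lies in the subgroup.

yes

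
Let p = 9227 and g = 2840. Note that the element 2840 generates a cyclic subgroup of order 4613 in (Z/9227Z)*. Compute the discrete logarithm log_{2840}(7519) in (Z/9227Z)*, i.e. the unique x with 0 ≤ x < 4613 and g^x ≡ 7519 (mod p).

Baby-step giant-step with m = ceil(sqrt(4613)) = 68.
Baby table (2840^j mod 9227 for j=0..67):
  0:1  1:2840  2:1202  3:8917  4:5392  5:5687  6:3830  7:7794
  8:8614  9:2983  10:1334  11:5490  12:7197  13:1675  14:5095  15:1864
  16:6689  17:7594  18:3461  19:2485  20:7972  21:6649  22:4718  23:1516
  24:5658  25:4513  26:617  27:8377  28:3474  29:2497  30:5144  31:2619
  32:998  33:1631  34:86  35:4338  36:1875  37:1021  38:2362  39:51
  40:6435  41:5940  42:2644  43:7409  44:4000  45:1563  46:733  47:5645
  48:4501  49:3445  50:3180  51:7194  52:2382  53:1489  54:2794  55:8967
  56:8987  57:1198  58:6784  59:584  60:6927  61:716  62:3500  63:2521
  64:8715  65:3786  66:2785  67:1861
Giant step factor: 2840^(-68) ≡ 8330 (mod 9227).
Scan 7519·8330^i mod 9227 for i = 0, 1, …:
  i=0: 7519   i=1: 394   i=2: 6435
Match at i=2, j=40: x = 2·68 + 40 = 176.

176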